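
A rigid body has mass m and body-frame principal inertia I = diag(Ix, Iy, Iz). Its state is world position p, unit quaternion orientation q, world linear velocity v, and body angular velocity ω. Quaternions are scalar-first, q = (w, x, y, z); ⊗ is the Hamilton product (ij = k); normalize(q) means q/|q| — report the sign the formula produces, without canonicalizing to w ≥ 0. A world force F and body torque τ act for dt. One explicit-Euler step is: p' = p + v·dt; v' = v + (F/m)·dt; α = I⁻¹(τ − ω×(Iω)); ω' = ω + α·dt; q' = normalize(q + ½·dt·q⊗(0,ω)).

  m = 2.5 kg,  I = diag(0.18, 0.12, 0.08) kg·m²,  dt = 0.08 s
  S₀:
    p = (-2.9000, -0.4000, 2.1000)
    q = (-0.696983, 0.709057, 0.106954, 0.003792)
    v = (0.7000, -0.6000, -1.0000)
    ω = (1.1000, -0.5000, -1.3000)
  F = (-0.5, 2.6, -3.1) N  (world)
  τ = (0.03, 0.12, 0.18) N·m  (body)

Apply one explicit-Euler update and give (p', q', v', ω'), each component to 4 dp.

p' = (-2.8440, -0.4480, 2.0200)
q' = (-0.7240, 0.6712, 0.1575, 0.0211)
v' = (0.6840, -0.5168, -1.0992)
ω' = (1.1249, -0.3247, -1.1530)

α = I⁻¹(τ − ω×Iω) = (0.3111, 2.1917, 1.8375)
ω' = ω + α·dt = (1.1249, -0.3247, -1.1530)
q⊗(0,ω) = (-0.7215561, -0.9038255, 1.2744368, 0.4339000)
updated quaternion q' = (-0.7240, 0.6712, 0.1575, 0.0211)
a = F/m = (-0.2000, 1.0400, -1.2400)
p + v·dt = (-2.8440, -0.4480, 2.0200)
new velocity v' = (0.6840, -0.5168, -1.0992)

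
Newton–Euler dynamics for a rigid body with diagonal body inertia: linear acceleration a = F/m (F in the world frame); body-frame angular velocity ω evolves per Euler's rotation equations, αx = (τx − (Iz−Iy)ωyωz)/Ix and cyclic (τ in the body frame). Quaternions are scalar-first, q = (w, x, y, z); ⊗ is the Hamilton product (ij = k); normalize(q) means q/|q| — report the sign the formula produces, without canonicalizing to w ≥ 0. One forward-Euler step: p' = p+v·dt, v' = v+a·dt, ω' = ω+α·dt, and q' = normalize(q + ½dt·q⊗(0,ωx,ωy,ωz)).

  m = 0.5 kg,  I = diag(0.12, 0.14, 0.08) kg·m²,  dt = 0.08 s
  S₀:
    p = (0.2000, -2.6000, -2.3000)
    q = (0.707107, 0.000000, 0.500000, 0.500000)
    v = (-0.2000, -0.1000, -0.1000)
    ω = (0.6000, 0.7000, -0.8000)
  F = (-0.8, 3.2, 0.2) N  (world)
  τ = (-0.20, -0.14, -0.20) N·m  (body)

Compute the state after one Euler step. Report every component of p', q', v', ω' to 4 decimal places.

p' = (0.1840, -2.6080, -2.3080)
q' = (0.7083, -0.0130, 0.5312, 0.4648)
v' = (-0.3280, 0.4120, -0.0680)
ω' = (0.4443, 0.6310, -1.0084)

precession coupling ω×(Iω) = (0.0336, -0.0192, 0.0084)
(τ − ω×Iω)/I = (-1.9467, -0.8629, -2.6050)
ω' = ω + α·dt = (0.4443, 0.6310, -1.0084)
q⊗(0,ω) = (0.0500000, -0.3257358, 0.7949749, -0.8656856)
q + ½dt·q⊗(0,ω), renormalized = (0.7083, -0.0130, 0.5312, 0.4648)
new position p' = (0.1840, -2.6080, -2.3080)
new velocity v' = (-0.3280, 0.4120, -0.0680)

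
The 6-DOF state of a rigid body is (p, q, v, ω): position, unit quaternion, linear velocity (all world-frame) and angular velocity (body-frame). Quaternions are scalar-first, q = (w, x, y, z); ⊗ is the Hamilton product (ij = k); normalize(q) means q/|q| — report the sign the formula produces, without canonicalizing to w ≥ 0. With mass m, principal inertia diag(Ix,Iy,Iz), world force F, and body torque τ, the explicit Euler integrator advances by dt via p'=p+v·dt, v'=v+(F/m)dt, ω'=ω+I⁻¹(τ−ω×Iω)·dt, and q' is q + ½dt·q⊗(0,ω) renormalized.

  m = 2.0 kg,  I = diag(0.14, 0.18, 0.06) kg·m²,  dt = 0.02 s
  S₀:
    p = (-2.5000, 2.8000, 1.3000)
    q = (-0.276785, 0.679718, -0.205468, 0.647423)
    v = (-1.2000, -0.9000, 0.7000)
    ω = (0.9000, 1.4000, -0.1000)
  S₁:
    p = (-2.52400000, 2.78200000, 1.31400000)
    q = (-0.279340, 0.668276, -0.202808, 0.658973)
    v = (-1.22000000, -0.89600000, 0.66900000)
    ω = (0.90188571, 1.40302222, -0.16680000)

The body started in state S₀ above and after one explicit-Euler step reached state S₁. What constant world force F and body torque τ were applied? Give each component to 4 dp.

F = (-2.0000, 0.4000, -3.1000)
τ = (0.0300, 0.0200, -0.1500)

ω₁ − ω₀ = (0.00188571, 0.00302222, -0.06680000)
ω₀×(Iω₀) = (0.0168, -0.0072, 0.0504)
applied torque τ = (0.0300, 0.0200, -0.1500)
Δv = v₁−v₀ = (-0.02000000, 0.00400000, -0.03100000)
applied force F = (-2.0000, 0.4000, -3.1000)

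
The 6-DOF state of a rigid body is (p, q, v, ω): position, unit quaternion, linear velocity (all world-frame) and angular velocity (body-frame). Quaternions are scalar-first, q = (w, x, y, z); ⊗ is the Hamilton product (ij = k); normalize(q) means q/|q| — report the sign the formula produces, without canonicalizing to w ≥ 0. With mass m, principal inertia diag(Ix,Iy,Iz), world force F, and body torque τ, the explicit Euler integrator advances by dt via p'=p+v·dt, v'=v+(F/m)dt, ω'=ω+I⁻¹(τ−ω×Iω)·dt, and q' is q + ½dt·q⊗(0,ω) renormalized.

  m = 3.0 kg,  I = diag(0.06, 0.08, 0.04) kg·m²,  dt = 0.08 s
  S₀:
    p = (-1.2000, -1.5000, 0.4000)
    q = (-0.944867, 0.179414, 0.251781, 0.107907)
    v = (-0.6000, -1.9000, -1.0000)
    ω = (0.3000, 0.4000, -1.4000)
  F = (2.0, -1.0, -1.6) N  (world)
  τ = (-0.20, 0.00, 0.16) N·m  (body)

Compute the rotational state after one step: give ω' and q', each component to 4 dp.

gyro term ω×Iω = (0.0224, -0.0084, 0.0024)
(τ − ω×Iω)/I = (-3.7067, 0.1050, 3.9400)
new body rate ω' = (0.0035, 0.4084, -1.0848)
q⊗(0,ω) = (-0.0034668, -0.6791163, -0.0943951, 1.3190451)
q' = normalize(q + ½dt·q⊗(0,ω)) = (-0.9433, 0.1520, 0.2476, 0.1604)

ω' = (0.0035, 0.4084, -1.0848)
q' = (-0.9433, 0.1520, 0.2476, 0.1604)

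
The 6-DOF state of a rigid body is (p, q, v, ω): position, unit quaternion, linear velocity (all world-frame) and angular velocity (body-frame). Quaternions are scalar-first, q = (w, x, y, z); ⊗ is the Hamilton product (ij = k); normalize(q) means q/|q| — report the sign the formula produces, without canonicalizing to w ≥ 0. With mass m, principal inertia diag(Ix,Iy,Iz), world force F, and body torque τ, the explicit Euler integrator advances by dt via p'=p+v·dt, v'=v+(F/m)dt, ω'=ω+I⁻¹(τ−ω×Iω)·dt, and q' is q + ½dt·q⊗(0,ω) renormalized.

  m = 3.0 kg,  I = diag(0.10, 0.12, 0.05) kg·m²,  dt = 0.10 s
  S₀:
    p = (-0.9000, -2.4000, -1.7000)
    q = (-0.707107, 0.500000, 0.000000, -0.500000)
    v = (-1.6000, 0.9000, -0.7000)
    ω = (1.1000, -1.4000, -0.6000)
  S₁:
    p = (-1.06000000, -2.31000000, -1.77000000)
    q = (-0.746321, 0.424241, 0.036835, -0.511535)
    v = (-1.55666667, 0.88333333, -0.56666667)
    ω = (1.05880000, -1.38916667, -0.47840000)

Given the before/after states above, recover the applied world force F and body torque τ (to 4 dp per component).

F = (1.3000, -0.5000, 4.0000)
τ = (-0.1000, -0.0200, 0.0300)

v₁ − v₀ = (0.04333333, -0.01666667, 0.13333333)
F = m·Δv/dt = (1.3000, -0.5000, 4.0000)
ω₁ − ω₀ = (-0.04120000, 0.01083333, 0.12160000)
I·α + gyro = (-0.1000, -0.0200, 0.0300)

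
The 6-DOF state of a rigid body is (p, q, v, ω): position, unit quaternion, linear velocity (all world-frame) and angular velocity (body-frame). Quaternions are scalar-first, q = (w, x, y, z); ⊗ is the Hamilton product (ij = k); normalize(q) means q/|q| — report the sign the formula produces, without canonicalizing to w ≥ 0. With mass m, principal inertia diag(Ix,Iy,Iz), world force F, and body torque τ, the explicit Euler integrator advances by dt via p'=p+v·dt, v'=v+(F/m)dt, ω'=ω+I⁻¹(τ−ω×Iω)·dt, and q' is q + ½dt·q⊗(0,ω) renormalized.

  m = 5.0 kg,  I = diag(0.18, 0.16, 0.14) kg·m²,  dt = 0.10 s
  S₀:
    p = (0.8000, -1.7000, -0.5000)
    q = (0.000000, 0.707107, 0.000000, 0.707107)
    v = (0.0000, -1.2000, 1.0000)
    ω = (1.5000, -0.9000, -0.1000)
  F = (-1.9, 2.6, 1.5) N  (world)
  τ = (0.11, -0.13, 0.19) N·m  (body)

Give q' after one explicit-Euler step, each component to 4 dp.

Hamilton product q⊗(0,ω) = (-0.9899498, 0.6363963, 1.1313712, -0.6363963)
q + ½dt·q⊗(0,ω), renormalized = (-0.0493, 0.7361, 0.0564, 0.6727)

q' = (-0.0493, 0.7361, 0.0564, 0.6727)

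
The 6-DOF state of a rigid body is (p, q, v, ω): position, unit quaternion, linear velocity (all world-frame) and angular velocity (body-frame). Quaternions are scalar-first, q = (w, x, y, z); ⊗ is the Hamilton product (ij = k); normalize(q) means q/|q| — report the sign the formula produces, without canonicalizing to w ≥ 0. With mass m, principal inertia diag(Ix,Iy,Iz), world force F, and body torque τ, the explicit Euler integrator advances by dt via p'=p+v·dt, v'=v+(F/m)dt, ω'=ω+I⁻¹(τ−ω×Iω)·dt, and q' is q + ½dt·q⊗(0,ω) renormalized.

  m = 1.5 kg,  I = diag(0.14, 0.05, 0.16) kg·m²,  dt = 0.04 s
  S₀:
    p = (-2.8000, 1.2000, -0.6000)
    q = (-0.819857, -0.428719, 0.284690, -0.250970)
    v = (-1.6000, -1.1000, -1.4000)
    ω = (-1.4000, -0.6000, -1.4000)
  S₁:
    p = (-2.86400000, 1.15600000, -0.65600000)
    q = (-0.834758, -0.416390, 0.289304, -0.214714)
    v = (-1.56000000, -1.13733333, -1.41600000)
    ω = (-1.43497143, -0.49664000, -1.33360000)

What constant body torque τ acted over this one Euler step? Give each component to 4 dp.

τ = (-0.0300, 0.0900, 0.1900)

Δω = ω₁−ω₀ = (-0.03497143, 0.10336000, 0.06640000)
gyro term ω₀×Iω₀ = (0.0924, -0.0392, -0.0756)
applied torque τ = (-0.0300, 0.0900, 0.1900)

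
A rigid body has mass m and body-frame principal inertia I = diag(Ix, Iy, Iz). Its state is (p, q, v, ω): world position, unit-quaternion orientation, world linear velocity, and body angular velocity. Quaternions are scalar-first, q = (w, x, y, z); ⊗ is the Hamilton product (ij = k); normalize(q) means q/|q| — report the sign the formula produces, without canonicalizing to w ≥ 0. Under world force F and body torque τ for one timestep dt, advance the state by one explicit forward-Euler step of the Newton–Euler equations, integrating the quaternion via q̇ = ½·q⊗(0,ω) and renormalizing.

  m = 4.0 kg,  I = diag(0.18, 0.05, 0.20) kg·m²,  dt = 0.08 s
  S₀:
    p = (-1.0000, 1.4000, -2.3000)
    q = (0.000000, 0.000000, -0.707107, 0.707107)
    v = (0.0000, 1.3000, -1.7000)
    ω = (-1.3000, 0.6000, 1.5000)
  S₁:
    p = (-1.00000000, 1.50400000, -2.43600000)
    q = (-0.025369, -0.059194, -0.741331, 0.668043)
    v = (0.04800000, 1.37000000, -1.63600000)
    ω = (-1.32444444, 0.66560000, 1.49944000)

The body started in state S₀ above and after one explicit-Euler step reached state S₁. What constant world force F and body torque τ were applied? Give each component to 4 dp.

Δω = ω₁−ω₀ = (-0.02444444, 0.06560000, -0.00056000)
gyro term ω₀×Iω₀ = (0.1350, 0.0390, 0.1014)
I·α + gyro = (0.0800, 0.0800, 0.1000)
velocity change Δv = (0.04800000, 0.07000000, 0.06400000)
m·(v₁−v₀)/dt = (2.4000, 3.5000, 3.2000)

F = (2.4000, 3.5000, 3.2000)
τ = (0.0800, 0.0800, 0.1000)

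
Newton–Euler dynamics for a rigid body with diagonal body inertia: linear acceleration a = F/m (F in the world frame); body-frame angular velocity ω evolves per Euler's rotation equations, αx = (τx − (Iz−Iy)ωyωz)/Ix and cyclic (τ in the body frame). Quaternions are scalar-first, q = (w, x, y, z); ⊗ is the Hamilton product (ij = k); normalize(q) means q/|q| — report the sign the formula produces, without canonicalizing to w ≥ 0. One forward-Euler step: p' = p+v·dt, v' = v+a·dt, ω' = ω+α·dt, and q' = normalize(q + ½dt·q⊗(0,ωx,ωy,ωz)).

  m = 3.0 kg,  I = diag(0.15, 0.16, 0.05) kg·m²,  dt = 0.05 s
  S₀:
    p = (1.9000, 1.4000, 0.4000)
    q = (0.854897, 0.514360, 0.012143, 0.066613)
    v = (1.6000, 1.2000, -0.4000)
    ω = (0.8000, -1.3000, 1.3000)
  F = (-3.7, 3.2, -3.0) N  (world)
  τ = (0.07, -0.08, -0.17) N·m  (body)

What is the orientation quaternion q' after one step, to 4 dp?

q⊗(0,ω) = (-0.4822990, 0.7863004, -1.7267437, 0.4329837)
q' = normalize(q + ½dt·q⊗(0,ω)) = (0.8418, 0.5333, -0.0310, 0.0773)

q' = (0.8418, 0.5333, -0.0310, 0.0773)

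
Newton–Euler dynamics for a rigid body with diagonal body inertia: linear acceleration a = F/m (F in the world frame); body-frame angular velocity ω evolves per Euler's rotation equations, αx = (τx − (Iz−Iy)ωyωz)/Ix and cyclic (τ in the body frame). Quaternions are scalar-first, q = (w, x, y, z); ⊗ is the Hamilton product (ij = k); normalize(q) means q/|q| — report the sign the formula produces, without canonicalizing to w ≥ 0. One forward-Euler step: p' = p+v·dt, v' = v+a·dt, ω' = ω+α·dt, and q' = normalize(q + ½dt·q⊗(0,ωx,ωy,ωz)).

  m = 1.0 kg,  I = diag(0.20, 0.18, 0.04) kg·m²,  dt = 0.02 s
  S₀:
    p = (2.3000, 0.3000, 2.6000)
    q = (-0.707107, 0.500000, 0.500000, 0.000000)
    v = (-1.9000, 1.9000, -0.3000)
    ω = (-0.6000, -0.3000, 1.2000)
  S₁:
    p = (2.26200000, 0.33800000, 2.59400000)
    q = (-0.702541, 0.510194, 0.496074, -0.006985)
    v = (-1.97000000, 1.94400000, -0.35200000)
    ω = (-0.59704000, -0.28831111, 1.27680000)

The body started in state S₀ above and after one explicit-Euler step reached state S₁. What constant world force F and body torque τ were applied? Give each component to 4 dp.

F = (-3.5000, 2.2000, -2.6000)
τ = (0.0800, -0.0100, 0.1500)

Δv = v₁−v₀ = (-0.07000000, 0.04400000, -0.05200000)
F = m·Δv/dt = (-3.5000, 2.2000, -2.6000)
rate change Δω = (0.00296000, 0.01168889, 0.07680000)
τ = I·(Δω/dt) + ω₀×(Iω₀) = (0.0800, -0.0100, 0.1500)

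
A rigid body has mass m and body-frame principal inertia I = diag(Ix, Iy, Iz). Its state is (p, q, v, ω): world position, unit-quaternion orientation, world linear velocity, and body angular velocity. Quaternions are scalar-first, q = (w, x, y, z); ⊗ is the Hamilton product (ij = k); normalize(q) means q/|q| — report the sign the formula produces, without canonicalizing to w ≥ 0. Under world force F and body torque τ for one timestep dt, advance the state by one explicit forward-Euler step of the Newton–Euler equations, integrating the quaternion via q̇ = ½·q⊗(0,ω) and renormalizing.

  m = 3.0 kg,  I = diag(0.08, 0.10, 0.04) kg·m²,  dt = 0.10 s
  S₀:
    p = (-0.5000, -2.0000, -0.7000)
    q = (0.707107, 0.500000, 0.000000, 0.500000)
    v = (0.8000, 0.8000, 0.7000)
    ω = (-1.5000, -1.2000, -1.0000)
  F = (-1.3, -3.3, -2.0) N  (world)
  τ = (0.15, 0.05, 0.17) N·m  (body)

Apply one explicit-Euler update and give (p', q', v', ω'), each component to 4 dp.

p' = (-0.4200, -1.9200, -0.6300)
q' = (0.7651, 0.4742, -0.0546, 0.4321)
v' = (0.7567, 0.6900, 0.6333)
ω' = (-1.2225, -1.2100, -0.6650)

a = (-0.4333, -1.1000, -0.6667)
p' = p + v·dt = (-0.4200, -1.9200, -0.6300)
new velocity v' = (0.7567, 0.6900, 0.6333)
ω×(Iω) gyroscopic = (-0.0720, 0.0600, 0.0360)
(τ − ω×Iω)/I = (2.7750, -0.1000, 3.3500)
ω + α·dt = (-1.2225, -1.2100, -0.6650)
q⊗(0,ω) = (1.2500000, -0.4606605, -1.0985284, -1.3071070)
updated quaternion q' = (0.7651, 0.4742, -0.0546, 0.4321)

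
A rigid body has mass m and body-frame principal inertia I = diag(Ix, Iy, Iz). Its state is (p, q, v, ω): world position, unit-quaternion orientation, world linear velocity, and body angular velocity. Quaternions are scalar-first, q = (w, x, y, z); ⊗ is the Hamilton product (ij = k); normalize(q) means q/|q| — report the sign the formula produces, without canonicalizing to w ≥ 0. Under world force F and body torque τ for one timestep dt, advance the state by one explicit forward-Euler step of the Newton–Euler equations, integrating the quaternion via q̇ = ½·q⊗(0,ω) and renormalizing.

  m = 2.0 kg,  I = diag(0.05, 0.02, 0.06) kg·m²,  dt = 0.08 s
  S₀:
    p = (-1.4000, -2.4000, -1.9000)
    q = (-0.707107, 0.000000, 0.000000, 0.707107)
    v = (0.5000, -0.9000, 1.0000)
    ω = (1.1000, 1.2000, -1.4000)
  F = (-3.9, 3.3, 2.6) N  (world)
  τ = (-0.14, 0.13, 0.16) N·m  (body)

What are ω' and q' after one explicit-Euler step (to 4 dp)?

angular accel α = (-1.4560, 5.7300, 3.3267)
new body rate ω' = (0.9835, 1.6584, -1.1339)
q⊗(0,ω) = (0.9899498, -1.6263461, -0.0707107, 0.9899498)
updated quaternion q' = (-0.6651, -0.0648, -0.0028, 0.7440)

ω' = (0.9835, 1.6584, -1.1339)
q' = (-0.6651, -0.0648, -0.0028, 0.7440)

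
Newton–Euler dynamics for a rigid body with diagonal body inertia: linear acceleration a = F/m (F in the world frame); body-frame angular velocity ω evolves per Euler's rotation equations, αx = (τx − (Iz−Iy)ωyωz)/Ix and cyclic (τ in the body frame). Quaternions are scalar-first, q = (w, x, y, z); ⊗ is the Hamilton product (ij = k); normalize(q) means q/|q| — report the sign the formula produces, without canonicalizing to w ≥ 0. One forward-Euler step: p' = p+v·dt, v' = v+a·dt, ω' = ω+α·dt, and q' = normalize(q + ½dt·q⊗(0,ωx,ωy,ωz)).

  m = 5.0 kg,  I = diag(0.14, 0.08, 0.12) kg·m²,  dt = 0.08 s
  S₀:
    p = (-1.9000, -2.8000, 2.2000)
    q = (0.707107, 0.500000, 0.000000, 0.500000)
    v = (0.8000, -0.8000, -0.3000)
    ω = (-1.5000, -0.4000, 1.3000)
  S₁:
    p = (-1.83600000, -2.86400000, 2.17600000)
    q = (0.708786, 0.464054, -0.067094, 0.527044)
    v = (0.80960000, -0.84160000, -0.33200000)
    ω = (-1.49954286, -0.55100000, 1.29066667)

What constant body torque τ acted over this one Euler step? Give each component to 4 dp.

Δω = ω₁−ω₀ = (0.00045714, -0.15100000, -0.00933333)
applied torque τ = (-0.0200, -0.1900, -0.0500)

τ = (-0.0200, -0.1900, -0.0500)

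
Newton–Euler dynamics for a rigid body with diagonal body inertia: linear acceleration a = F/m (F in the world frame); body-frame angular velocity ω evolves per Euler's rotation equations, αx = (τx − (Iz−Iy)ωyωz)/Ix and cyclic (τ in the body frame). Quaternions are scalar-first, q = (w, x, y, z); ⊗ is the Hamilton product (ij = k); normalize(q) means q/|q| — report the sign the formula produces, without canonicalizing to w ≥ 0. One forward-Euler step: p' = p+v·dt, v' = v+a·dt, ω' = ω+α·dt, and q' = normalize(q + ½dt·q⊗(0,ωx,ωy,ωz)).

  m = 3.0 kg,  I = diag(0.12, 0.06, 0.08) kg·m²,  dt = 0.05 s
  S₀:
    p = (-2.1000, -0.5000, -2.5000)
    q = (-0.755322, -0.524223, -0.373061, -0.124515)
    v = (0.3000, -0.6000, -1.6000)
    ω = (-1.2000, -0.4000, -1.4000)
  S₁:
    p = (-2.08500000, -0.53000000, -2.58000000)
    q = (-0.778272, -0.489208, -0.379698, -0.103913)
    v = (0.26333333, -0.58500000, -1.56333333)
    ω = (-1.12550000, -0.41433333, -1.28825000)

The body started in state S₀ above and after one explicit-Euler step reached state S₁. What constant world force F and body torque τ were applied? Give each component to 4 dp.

velocity change Δv = (-0.03666667, 0.01500000, 0.03666667)
m·(v₁−v₀)/dt = (-2.2000, 0.9000, 2.2000)
Δω = ω₁−ω₀ = (0.07450000, -0.01433333, 0.11175000)
precession coupling = (0.0112, 0.0672, -0.0288)
τ = I·(Δω/dt) + ω₀×(Iω₀) = (0.1900, 0.0500, 0.1500)

F = (-2.2000, 0.9000, 2.2000)
τ = (0.1900, 0.0500, 0.1500)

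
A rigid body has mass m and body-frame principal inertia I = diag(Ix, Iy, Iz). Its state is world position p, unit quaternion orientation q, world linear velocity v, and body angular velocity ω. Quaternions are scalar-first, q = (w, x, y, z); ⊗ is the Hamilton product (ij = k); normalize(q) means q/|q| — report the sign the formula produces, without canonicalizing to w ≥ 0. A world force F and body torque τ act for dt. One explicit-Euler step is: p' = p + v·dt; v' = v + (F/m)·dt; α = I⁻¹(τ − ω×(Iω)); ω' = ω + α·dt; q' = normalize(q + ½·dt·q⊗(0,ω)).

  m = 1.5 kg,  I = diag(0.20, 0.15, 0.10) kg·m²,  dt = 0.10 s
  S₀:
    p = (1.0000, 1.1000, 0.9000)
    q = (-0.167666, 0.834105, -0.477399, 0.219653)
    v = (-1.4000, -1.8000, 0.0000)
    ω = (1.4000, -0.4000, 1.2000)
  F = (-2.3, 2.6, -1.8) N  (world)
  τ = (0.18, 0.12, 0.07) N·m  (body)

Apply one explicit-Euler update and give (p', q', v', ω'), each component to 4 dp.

precession coupling ω×(Iω) = (0.0240, 0.1680, 0.0280)
α = I⁻¹(τ − ω×Iω) = (0.7800, -0.3200, 0.4200)
new body rate ω' = (1.4780, -0.4320, 1.2420)
2q̇ = q⊗(0,ω) = (-1.6222902, -0.7197500, -0.6263454, 0.1335174)
q + ½dt·q⊗(0,ω), renormalized = (-0.2477, 0.7946, -0.5065, 0.2253)
p' = p + v·dt = (0.8600, 0.9200, 0.9000)
v' = v + a·dt = (-1.5533, -1.6267, -0.1200)

p' = (0.8600, 0.9200, 0.9000)
q' = (-0.2477, 0.7946, -0.5065, 0.2253)
v' = (-1.5533, -1.6267, -0.1200)
ω' = (1.4780, -0.4320, 1.2420)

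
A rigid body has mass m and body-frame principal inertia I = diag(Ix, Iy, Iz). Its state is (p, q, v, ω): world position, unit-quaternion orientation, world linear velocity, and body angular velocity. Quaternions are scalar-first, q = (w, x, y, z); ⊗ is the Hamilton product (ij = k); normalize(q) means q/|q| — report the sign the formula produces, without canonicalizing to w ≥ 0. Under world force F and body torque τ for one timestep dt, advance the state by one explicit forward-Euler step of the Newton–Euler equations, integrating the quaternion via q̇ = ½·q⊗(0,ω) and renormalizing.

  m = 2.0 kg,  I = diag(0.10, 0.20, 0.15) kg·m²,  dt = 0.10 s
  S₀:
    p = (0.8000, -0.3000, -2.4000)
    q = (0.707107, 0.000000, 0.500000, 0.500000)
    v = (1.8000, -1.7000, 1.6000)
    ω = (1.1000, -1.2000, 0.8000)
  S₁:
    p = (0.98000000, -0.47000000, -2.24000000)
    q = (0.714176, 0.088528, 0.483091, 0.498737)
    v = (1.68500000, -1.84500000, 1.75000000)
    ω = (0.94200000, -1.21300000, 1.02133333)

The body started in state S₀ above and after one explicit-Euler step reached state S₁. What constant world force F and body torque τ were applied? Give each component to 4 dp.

F = (-2.3000, -2.9000, 3.0000)
τ = (-0.1100, -0.0700, 0.2000)

ω₁ − ω₀ = (-0.15800000, -0.01300000, 0.22133333)
gyro term ω₀×Iω₀ = (0.0480, -0.0440, -0.1320)
I·α + gyro = (-0.1100, -0.0700, 0.2000)
velocity change Δv = (-0.11500000, -0.14500000, 0.15000000)
applied force F = (-2.3000, -2.9000, 3.0000)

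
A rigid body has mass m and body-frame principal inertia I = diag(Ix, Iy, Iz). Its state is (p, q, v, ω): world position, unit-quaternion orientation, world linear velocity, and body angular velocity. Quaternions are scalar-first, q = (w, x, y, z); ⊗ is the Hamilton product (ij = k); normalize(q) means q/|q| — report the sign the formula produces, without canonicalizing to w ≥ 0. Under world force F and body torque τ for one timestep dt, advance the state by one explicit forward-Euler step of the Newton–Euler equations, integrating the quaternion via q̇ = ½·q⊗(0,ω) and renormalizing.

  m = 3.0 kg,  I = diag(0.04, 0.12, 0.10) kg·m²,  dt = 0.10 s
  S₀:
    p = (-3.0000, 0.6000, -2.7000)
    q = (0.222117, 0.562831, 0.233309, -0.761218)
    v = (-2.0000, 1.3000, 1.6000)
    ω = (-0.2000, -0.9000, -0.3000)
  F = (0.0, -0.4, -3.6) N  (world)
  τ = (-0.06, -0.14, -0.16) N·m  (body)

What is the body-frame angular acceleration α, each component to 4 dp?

α = (-1.3650, -1.1367, -1.7440)

ω×(Iω) gyroscopic = (-0.0054, -0.0036, 0.0144)
(τ − ω×Iω)/I = (-1.3650, -1.1367, -1.7440)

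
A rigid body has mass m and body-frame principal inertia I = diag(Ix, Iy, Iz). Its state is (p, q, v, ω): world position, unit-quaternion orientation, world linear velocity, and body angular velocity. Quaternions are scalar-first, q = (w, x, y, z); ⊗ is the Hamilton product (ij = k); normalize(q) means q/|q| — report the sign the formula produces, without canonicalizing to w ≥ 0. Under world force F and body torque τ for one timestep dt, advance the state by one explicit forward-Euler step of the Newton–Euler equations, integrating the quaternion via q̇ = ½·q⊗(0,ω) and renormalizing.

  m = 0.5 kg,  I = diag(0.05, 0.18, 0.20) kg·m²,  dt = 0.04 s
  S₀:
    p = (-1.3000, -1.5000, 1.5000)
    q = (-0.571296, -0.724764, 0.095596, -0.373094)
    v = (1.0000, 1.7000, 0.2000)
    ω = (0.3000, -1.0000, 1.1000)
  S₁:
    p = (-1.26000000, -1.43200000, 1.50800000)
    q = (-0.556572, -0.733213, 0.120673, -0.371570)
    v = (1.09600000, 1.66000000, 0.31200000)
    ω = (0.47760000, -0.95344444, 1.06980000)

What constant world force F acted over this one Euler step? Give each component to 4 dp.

F = (1.2000, -0.5000, 1.4000)

Δv = v₁−v₀ = (0.09600000, -0.04000000, 0.11200000)
applied force F = (1.2000, -0.5000, 1.4000)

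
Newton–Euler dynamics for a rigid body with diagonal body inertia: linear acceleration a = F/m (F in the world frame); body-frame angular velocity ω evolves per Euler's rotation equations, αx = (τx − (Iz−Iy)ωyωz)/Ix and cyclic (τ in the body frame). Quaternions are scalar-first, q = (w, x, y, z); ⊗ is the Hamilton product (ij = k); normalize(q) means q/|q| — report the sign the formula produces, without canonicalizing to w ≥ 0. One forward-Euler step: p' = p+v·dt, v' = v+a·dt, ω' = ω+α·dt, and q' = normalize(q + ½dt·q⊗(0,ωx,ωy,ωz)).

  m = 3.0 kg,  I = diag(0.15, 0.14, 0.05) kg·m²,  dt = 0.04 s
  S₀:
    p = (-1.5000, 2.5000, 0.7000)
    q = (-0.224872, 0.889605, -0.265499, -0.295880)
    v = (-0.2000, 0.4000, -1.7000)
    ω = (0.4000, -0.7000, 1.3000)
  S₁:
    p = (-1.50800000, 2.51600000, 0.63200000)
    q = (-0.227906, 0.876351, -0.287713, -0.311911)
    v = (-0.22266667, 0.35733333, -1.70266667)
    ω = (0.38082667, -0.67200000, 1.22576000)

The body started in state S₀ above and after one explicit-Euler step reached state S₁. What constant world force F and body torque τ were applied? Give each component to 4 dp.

F = (-1.7000, -3.2000, -0.2000)
τ = (0.0100, 0.1500, -0.0900)

v₁ − v₀ = (-0.02266667, -0.04266667, -0.00266667)
F = m·Δv/dt = (-1.7000, -3.2000, -0.2000)
rate change Δω = (-0.01917333, 0.02800000, -0.07424000)
gyro term ω₀×Iω₀ = (0.0819, 0.0520, 0.0028)
τ = I·(Δω/dt) + ω₀×(Iω₀) = (0.0100, 0.1500, -0.0900)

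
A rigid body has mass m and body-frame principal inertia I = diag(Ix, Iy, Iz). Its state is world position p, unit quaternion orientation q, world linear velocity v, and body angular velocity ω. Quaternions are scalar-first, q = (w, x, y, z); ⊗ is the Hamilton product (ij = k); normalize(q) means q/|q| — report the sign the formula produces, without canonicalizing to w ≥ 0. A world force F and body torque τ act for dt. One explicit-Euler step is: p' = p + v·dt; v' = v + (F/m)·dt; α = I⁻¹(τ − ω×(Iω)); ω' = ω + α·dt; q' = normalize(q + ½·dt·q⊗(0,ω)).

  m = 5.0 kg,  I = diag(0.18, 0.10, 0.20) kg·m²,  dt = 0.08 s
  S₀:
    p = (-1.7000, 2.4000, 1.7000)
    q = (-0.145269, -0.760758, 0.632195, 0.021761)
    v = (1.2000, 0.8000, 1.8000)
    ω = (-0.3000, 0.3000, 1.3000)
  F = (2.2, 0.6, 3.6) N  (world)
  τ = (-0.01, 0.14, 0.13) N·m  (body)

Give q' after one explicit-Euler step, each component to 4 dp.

q' = (-0.1629, -0.7253, 0.6688, 0.0126)

q⊗(0,ω) = (-0.4461752, 0.8589059, 0.9388764, -0.2274186)
updated quaternion q' = (-0.1629, -0.7253, 0.6688, 0.0126)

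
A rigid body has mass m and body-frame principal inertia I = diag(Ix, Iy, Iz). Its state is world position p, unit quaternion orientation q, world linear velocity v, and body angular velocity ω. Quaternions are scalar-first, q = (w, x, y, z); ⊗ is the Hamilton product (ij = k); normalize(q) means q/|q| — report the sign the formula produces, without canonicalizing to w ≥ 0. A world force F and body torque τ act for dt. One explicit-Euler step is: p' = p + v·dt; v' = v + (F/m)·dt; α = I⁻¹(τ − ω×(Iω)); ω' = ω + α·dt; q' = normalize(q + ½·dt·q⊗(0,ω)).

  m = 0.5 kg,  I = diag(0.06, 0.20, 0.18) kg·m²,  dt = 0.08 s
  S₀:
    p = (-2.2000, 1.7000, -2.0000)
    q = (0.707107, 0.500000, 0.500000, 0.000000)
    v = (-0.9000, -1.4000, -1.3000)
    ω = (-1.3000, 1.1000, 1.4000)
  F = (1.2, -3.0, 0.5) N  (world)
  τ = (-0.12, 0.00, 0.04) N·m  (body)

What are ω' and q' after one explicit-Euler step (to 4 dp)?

ω' = (-1.4189, 1.0126, 1.5068)
q' = (0.7084, 0.4893, 0.5012, 0.0873)

gyro term ω×Iω = (-0.0308, 0.2184, -0.2002)
α = I⁻¹(τ − ω×Iω) = (-1.4867, -1.0920, 1.3344)
ω + α·dt = (-1.4189, 1.0126, 1.5068)
Hamilton product q⊗(0,ω) = (0.1000000, -0.2192391, 0.0778177, 2.1899498)
updated quaternion q' = (0.7084, 0.4893, 0.5012, 0.0873)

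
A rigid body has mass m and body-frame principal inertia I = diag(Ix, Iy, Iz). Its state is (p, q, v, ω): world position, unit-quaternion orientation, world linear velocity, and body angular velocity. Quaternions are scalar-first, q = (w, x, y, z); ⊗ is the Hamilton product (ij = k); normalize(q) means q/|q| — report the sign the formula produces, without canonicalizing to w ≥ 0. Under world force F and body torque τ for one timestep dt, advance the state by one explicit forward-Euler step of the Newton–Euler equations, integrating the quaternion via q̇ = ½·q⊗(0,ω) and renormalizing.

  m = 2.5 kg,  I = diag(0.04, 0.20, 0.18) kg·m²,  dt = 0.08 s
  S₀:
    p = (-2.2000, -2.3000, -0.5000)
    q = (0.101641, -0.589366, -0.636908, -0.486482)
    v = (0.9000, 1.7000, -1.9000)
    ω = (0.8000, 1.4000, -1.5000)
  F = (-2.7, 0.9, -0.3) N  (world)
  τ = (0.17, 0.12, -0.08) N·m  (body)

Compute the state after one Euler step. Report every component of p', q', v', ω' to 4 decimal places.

a = F/m = (-1.0800, 0.3600, -0.1200)
new position p' = (-2.1280, -2.1640, -0.6520)
v + (F/m)dt = (0.8136, 1.7288, -1.9096)
angular accel α = (3.2000, -0.2400, -1.4400)
ω + α·dt = (1.0560, 1.3808, -1.6152)
q⊗(0,ω) = (0.6334410, 1.7177496, -1.1309372, -0.4680475)
updated quaternion q' = (0.1265, -0.5186, -0.6795, -0.5033)

p' = (-2.1280, -2.1640, -0.6520)
q' = (0.1265, -0.5186, -0.6795, -0.5033)
v' = (0.8136, 1.7288, -1.9096)
ω' = (1.0560, 1.3808, -1.6152)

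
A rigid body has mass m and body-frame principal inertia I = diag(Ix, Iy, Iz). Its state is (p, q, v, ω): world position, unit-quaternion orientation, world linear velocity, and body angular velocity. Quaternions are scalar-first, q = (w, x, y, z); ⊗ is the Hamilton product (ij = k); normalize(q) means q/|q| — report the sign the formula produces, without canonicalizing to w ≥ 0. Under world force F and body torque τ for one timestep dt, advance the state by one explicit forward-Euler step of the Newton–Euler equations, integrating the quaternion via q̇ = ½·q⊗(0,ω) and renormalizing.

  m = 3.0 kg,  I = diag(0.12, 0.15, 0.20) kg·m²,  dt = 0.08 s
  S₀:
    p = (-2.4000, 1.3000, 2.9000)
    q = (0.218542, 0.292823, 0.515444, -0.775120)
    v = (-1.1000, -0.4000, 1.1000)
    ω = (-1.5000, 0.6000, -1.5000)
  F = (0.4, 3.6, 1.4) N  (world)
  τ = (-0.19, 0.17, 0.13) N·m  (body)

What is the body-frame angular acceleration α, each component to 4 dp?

ω×(Iω) gyroscopic = (-0.0450, -0.1800, -0.0270)
angular accel α = (-1.2083, 2.3333, 0.7850)

α = (-1.2083, 2.3333, 0.7850)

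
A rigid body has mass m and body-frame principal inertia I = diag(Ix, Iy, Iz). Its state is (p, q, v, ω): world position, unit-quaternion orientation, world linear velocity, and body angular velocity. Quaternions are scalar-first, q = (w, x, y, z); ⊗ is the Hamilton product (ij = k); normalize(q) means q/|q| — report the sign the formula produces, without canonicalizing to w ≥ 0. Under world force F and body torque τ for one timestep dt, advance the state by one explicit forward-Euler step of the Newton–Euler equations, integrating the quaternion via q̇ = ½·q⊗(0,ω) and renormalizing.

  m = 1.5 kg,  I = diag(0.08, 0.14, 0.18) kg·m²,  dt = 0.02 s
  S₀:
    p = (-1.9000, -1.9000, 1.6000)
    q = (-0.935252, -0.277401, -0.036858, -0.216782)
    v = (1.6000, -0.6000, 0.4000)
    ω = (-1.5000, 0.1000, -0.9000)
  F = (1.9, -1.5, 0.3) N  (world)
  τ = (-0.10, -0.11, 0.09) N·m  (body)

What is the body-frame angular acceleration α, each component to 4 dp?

precession coupling ω×(Iω) = (-0.0036, -0.1350, -0.0090)
(τ − ω×Iω)/I = (-1.2050, 0.1786, 0.5500)

α = (-1.2050, 0.1786, 0.5500)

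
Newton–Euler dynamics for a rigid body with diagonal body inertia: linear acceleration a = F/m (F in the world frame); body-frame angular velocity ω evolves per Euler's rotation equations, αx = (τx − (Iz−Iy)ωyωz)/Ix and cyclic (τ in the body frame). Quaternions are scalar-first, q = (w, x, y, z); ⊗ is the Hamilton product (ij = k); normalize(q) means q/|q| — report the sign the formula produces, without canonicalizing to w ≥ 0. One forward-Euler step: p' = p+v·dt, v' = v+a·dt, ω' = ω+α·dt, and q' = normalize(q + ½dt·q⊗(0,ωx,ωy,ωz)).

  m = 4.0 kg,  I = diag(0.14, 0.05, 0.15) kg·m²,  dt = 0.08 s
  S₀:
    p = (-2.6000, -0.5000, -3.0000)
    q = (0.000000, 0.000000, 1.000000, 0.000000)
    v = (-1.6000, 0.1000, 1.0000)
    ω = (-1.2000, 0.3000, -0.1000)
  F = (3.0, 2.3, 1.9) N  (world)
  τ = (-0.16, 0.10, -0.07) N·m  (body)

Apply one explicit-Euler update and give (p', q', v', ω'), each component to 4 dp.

angular accel α = (-1.1214, 2.0240, -0.6827)
new body rate ω' = (-1.2897, 0.4619, -0.1546)
q⊗(0,ω) = (-0.3000000, -0.1000000, 0.0000000, 1.2000000)
q' = normalize(q + ½dt·q⊗(0,ω)) = (-0.0120, -0.0040, 0.9988, 0.0479)
linear accel F/m = (0.7500, 0.5750, 0.4750)
p' = p + v·dt = (-2.7280, -0.4920, -2.9200)
v' = v + a·dt = (-1.5400, 0.1460, 1.0380)

p' = (-2.7280, -0.4920, -2.9200)
q' = (-0.0120, -0.0040, 0.9988, 0.0479)
v' = (-1.5400, 0.1460, 1.0380)
ω' = (-1.2897, 0.4619, -0.1546)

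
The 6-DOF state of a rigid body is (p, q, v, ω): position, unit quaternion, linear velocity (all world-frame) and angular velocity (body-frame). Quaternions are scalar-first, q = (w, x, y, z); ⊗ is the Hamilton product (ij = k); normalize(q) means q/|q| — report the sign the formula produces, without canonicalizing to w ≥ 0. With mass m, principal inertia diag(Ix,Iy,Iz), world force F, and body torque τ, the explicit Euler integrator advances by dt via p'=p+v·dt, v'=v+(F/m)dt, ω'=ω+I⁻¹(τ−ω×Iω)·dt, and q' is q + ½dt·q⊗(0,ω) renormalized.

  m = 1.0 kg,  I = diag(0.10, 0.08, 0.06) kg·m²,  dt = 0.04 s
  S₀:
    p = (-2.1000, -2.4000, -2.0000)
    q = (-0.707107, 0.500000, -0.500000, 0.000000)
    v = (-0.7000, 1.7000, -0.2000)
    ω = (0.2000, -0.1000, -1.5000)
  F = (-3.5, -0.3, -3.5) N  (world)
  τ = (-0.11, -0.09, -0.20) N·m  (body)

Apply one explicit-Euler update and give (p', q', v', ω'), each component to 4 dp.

p' = (-2.1280, -2.3320, -2.0080)
q' = (-0.7098, 0.5119, -0.4834, 0.0222)
v' = (-0.8400, 1.6880, -0.3400)
ω' = (0.1572, -0.1390, -1.6336)

p' = p + v·dt = (-2.1280, -2.3320, -2.0080)
v + (F/m)dt = (-0.8400, 1.6880, -0.3400)
precession coupling ω×(Iω) = (-0.0030, -0.0120, 0.0004)
(τ − ω×Iω)/I = (-1.0700, -0.9750, -3.3400)
ω + α·dt = (0.1572, -0.1390, -1.6336)
q⊗(0,ω) = (-0.1500000, 0.6085786, 0.8207107, 1.1106605)
q + ½dt·q⊗(0,ω), renormalized = (-0.7098, 0.5119, -0.4834, 0.0222)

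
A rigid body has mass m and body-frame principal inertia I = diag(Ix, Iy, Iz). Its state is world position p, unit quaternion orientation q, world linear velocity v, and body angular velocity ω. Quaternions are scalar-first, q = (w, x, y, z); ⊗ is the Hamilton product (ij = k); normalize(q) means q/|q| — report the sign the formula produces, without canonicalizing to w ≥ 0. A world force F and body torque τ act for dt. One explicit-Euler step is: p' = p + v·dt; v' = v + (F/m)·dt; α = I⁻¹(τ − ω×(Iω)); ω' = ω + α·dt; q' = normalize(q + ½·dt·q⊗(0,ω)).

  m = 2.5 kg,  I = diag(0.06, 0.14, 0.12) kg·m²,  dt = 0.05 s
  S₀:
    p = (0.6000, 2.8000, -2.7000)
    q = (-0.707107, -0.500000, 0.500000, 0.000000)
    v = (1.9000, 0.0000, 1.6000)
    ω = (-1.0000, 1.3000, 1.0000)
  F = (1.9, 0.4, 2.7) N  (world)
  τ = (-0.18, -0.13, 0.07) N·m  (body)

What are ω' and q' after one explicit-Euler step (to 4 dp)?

precession coupling ω×(Iω) = (-0.0260, 0.0600, -0.1040)
α = I⁻¹(τ − ω×Iω) = (-2.5667, -1.3571, 1.4500)
ω' = ω + α·dt = (-1.1283, 1.2321, 1.0725)
Hamilton product q⊗(0,ω) = (-1.1500000, 1.2071070, -0.4192391, -0.8571070)
q + ½dt·q⊗(0,ω), renormalized = (-0.7350, -0.4693, 0.4890, -0.0214)

ω' = (-1.1283, 1.2321, 1.0725)
q' = (-0.7350, -0.4693, 0.4890, -0.0214)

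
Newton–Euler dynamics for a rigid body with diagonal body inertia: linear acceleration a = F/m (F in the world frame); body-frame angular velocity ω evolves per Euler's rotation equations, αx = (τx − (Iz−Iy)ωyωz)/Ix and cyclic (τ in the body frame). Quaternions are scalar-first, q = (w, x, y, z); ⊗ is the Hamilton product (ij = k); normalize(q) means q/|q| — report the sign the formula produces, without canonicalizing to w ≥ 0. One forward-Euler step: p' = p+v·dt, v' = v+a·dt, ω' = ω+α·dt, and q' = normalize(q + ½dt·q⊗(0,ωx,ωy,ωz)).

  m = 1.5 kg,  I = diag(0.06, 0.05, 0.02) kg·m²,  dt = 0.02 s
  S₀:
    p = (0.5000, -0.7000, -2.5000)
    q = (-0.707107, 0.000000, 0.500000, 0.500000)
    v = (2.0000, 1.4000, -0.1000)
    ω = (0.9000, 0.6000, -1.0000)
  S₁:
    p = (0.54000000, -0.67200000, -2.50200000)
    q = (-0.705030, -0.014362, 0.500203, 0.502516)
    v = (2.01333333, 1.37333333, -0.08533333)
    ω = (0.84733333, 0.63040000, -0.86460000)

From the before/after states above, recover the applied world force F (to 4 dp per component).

velocity change Δv = (0.01333333, -0.02666667, 0.01466667)
applied force F = (1.0000, -2.0000, 1.1000)

F = (1.0000, -2.0000, 1.1000)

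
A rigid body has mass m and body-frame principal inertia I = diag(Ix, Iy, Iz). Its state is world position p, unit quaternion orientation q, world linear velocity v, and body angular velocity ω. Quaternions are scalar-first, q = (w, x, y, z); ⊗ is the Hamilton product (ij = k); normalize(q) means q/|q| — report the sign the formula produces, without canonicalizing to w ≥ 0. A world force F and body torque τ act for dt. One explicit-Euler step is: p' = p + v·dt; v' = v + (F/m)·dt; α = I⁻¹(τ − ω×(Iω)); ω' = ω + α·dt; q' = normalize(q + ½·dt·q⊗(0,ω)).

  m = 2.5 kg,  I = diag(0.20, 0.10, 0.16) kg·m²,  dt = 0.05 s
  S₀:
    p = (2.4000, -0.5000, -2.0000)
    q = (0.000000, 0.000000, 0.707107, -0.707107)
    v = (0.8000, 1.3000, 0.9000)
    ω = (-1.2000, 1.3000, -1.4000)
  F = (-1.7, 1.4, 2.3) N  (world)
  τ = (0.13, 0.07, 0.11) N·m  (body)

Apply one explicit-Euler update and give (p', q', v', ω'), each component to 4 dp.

angular accel α = (1.1960, 0.0280, -0.2875)
ω + α·dt = (-1.1402, 1.3014, -1.4144)
Hamilton product q⊗(0,ω) = (-1.9091889, -0.0707107, 0.8485284, 0.8485284)
updated quaternion q' = (-0.0477, -0.0018, 0.7272, -0.6848)
p' = p + v·dt = (2.4400, -0.4350, -1.9550)
v + (F/m)dt = (0.7660, 1.3280, 0.9460)

p' = (2.4400, -0.4350, -1.9550)
q' = (-0.0477, -0.0018, 0.7272, -0.6848)
v' = (0.7660, 1.3280, 0.9460)
ω' = (-1.1402, 1.3014, -1.4144)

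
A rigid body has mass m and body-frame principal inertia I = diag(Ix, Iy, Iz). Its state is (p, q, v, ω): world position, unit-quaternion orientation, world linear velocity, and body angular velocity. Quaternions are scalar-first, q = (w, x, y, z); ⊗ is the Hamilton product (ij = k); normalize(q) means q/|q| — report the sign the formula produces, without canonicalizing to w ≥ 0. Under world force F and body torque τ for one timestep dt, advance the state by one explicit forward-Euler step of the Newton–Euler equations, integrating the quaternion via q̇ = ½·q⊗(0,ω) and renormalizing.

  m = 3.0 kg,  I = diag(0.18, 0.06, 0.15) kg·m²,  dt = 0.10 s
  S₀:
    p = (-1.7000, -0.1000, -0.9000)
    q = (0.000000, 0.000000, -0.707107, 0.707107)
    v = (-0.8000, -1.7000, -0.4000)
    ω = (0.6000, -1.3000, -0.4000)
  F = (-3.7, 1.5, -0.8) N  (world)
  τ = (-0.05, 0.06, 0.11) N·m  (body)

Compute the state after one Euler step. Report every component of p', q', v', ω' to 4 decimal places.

linear accel F/m = (-1.2333, 0.5000, -0.2667)
p' = p + v·dt = (-1.7800, -0.2700, -0.9400)
v + (F/m)dt = (-0.9233, -1.6500, -0.4267)
α = I⁻¹(τ − ω×Iω) = (-0.5378, 1.1200, 0.1093)
new body rate ω' = (0.5462, -1.1880, -0.3891)
2q̇ = q⊗(0,ω) = (-0.6363963, 1.2020819, 0.4242642, 0.4242642)
q + ½dt·q⊗(0,ω), renormalized = (-0.0317, 0.0599, -0.6840, 0.7263)

p' = (-1.7800, -0.2700, -0.9400)
q' = (-0.0317, 0.0599, -0.6840, 0.7263)
v' = (-0.9233, -1.6500, -0.4267)
ω' = (0.5462, -1.1880, -0.3891)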